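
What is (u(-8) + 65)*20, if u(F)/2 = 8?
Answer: 1620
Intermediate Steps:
u(F) = 16 (u(F) = 2*8 = 16)
(u(-8) + 65)*20 = (16 + 65)*20 = 81*20 = 1620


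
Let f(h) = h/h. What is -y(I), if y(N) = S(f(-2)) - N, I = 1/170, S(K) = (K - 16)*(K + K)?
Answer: 5101/170 ≈ 30.006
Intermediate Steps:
f(h) = 1
S(K) = 2*K*(-16 + K) (S(K) = (-16 + K)*(2*K) = 2*K*(-16 + K))
I = 1/170 ≈ 0.0058824
y(N) = -30 - N (y(N) = 2*1*(-16 + 1) - N = 2*1*(-15) - N = -30 - N)
-y(I) = -(-30 - 1*1/170) = -(-30 - 1/170) = -1*(-5101/170) = 5101/170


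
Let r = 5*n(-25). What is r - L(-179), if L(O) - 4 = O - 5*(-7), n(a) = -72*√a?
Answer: 140 - 1800*I ≈ 140.0 - 1800.0*I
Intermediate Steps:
L(O) = 39 + O (L(O) = 4 + (O - 5*(-7)) = 4 + (O + 35) = 4 + (35 + O) = 39 + O)
r = -1800*I (r = 5*(-360*I) = -1800*I ≈ -1800.0*I)
r - L(-179) = -1800*I - (39 - 179) = -1800*I - 1*(-140) = -1800*I + 140 = 140 - 1800*I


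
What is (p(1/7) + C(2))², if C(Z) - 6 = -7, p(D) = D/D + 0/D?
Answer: 0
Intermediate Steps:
p(D) = 1 (p(D) = 1 + 0 = 1)
C(Z) = -1 (C(Z) = 6 - 7 = -1)
(p(1/7) + C(2))² = (1 - 1)² = 0² = 0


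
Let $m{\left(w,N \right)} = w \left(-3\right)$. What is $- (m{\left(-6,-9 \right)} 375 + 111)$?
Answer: $-6861$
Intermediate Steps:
$m{\left(w,N \right)} = - 3 w$
$- (m{\left(-6,-9 \right)} 375 + 111) = - (\left(-3\right) \left(-6\right) 375 + 111) = - (18 \cdot 375 + 111) = - (6750 + 111) = \left(-1\right) 6861 = -6861$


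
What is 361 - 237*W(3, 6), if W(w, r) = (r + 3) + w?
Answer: -2483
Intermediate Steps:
W(w, r) = 3 + r + w (W(w, r) = (3 + r) + w = 3 + r + w)
361 - 237*W(3, 6) = 361 - 237*(3 + 6 + 3) = 361 - 237*12 = 361 - 2844 = -2483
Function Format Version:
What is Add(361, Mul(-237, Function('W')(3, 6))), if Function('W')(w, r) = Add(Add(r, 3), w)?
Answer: -2483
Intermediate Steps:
Function('W')(w, r) = Add(3, r, w) (Function('W')(w, r) = Add(Add(3, r), w) = Add(3, r, w))
Add(361, Mul(-237, Function('W')(3, 6))) = Add(361, Mul(-237, Add(3, 6, 3))) = Add(361, Mul(-237, 12)) = Add(361, -2844) = -2483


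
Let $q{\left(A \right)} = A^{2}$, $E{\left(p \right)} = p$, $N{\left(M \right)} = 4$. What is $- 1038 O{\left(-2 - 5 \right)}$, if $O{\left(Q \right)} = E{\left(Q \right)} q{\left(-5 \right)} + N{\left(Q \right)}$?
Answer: $177498$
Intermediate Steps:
$O{\left(Q \right)} = 4 + 25 Q$ ($O{\left(Q \right)} = Q \left(-5\right)^{2} + 4 = Q 25 + 4 = 25 Q + 4 = 4 + 25 Q$)
$- 1038 O{\left(-2 - 5 \right)} = - 1038 \left(4 + 25 \left(-2 - 5\right)\right) = - 1038 \left(4 + 25 \left(-7\right)\right) = - 1038 \left(4 - 175\right) = \left(-1038\right) \left(-171\right) = 177498$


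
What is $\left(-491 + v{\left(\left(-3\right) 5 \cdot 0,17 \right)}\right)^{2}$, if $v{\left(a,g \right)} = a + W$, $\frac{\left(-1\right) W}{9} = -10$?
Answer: $160801$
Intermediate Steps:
$W = 90$ ($W = \left(-9\right) \left(-10\right) = 90$)
$v{\left(a,g \right)} = 90 + a$ ($v{\left(a,g \right)} = a + 90 = 90 + a$)
$\left(-491 + v{\left(\left(-3\right) 5 \cdot 0,17 \right)}\right)^{2} = \left(-491 + \left(90 + \left(-3\right) 5 \cdot 0\right)\right)^{2} = \left(-491 + \left(90 - 0\right)\right)^{2} = \left(-491 + \left(90 + 0\right)\right)^{2} = \left(-491 + 90\right)^{2} = \left(-401\right)^{2} = 160801$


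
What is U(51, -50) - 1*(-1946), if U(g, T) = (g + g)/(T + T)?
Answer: 97249/50 ≈ 1945.0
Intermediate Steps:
U(g, T) = g/T (U(g, T) = (2*g)/((2*T)) = (2*g)*(1/(2*T)) = g/T)
U(51, -50) - 1*(-1946) = 51/(-50) - 1*(-1946) = 51*(-1/50) + 1946 = -51/50 + 1946 = 97249/50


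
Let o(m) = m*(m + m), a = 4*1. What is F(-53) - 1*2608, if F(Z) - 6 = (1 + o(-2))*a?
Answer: -2566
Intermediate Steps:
a = 4
o(m) = 2*m² (o(m) = m*(2*m) = 2*m²)
F(Z) = 42 (F(Z) = 6 + (1 + 2*(-2)²)*4 = 6 + (1 + 2*4)*4 = 6 + (1 + 8)*4 = 6 + 9*4 = 6 + 36 = 42)
F(-53) - 1*2608 = 42 - 1*2608 = 42 - 2608 = -2566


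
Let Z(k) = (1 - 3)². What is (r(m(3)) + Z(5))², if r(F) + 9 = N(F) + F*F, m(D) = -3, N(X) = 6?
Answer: 100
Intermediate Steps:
Z(k) = 4 (Z(k) = (-2)² = 4)
r(F) = -3 + F² (r(F) = -9 + (6 + F*F) = -9 + (6 + F²) = -3 + F²)
(r(m(3)) + Z(5))² = ((-3 + (-3)²) + 4)² = ((-3 + 9) + 4)² = (6 + 4)² = 10² = 100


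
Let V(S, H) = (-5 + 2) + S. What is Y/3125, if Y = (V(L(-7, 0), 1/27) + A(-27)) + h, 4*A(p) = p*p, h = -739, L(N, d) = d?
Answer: -2239/12500 ≈ -0.17912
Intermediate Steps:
V(S, H) = -3 + S
A(p) = p²/4 (A(p) = (p*p)/4 = p²/4)
Y = -2239/4 (Y = ((-3 + 0) + (¼)*(-27)²) - 739 = (-3 + (¼)*729) - 739 = (-3 + 729/4) - 739 = 717/4 - 739 = -2239/4 ≈ -559.75)
Y/3125 = -2239/4/3125 = -2239/4*1/3125 = -2239/12500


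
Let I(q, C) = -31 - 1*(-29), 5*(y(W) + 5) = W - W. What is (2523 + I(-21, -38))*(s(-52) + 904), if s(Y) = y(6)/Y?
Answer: 118519773/52 ≈ 2.2792e+6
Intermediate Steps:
y(W) = -5 (y(W) = -5 + (W - W)/5 = -5 + (⅕)*0 = -5 + 0 = -5)
s(Y) = -5/Y
I(q, C) = -2 (I(q, C) = -31 + 29 = -2)
(2523 + I(-21, -38))*(s(-52) + 904) = (2523 - 2)*(-5/(-52) + 904) = 2521*(-5*(-1/52) + 904) = 2521*(5/52 + 904) = 2521*(47013/52) = 118519773/52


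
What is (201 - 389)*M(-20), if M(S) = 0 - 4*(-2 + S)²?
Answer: 363968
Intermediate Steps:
M(S) = -4*(-2 + S)²
(201 - 389)*M(-20) = (201 - 389)*(-4*(-2 - 20)²) = -(-752)*(-22)² = -(-752)*484 = -188*(-1936) = 363968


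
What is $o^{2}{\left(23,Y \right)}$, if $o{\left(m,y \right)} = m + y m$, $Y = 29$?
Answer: $476100$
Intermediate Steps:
$o{\left(m,y \right)} = m + m y$
$o^{2}{\left(23,Y \right)} = \left(23 \left(1 + 29\right)\right)^{2} = \left(23 \cdot 30\right)^{2} = 690^{2} = 476100$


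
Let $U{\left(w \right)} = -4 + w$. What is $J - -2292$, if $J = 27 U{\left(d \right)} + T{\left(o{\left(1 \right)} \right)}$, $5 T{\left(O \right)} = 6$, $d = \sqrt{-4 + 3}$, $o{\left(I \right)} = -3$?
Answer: $\frac{10926}{5} + 27 i \approx 2185.2 + 27.0 i$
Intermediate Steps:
$d = i$ ($d = \sqrt{-1} = i \approx 1.0 i$)
$T{\left(O \right)} = \frac{6}{5}$ ($T{\left(O \right)} = \frac{1}{5} \cdot 6 = \frac{6}{5}$)
$J = - \frac{534}{5} + 27 i$ ($J = 27 \left(-4 + i\right) + \frac{6}{5} = \left(-108 + 27 i\right) + \frac{6}{5} = - \frac{534}{5} + 27 i \approx -106.8 + 27.0 i$)
$J - -2292 = \left(- \frac{534}{5} + 27 i\right) - -2292 = \left(- \frac{534}{5} + 27 i\right) + 2292 = \frac{10926}{5} + 27 i$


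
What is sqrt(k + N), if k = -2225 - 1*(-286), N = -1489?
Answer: 2*I*sqrt(857) ≈ 58.549*I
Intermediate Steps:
k = -1939 (k = -2225 + 286 = -1939)
sqrt(k + N) = sqrt(-1939 - 1489) = sqrt(-3428) = 2*I*sqrt(857)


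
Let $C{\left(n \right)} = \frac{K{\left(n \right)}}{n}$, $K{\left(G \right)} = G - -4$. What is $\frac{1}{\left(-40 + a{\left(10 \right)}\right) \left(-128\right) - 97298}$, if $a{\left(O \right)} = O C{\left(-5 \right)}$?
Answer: $- \frac{1}{92434} \approx -1.0819 \cdot 10^{-5}$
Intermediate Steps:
$K{\left(G \right)} = 4 + G$ ($K{\left(G \right)} = G + 4 = 4 + G$)
$C{\left(n \right)} = \frac{4 + n}{n}$
$a{\left(O \right)} = \frac{O}{5}$ ($a{\left(O \right)} = O \frac{4 - 5}{-5} = O \left(\left(- \frac{1}{5}\right) \left(-1\right)\right) = O \frac{1}{5} = \frac{O}{5}$)
$\frac{1}{\left(-40 + a{\left(10 \right)}\right) \left(-128\right) - 97298} = \frac{1}{\left(-40 + \frac{1}{5} \cdot 10\right) \left(-128\right) - 97298} = \frac{1}{\left(-40 + 2\right) \left(-128\right) - 97298} = \frac{1}{\left(-38\right) \left(-128\right) - 97298} = \frac{1}{4864 - 97298} = \frac{1}{-92434} = - \frac{1}{92434}$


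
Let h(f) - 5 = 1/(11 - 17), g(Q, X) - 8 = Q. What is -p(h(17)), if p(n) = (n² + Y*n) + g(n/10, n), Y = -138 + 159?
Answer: -12001/90 ≈ -133.34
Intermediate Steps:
g(Q, X) = 8 + Q
h(f) = 29/6 (h(f) = 5 + 1/(11 - 17) = 5 + 1/(-6) = 5 - ⅙ = 29/6)
Y = 21
p(n) = 8 + n² + 211*n/10 (p(n) = (n² + 21*n) + (8 + n/10) = 8 + n² + 211*n/10)
-p(h(17)) = -(8 + (29/6)² + (211/10)*(29/6)) = -(8 + 841/36 + 6119/60) = -1*12001/90 = -12001/90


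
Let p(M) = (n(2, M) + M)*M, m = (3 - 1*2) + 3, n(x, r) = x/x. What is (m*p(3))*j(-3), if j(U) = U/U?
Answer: 48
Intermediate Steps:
j(U) = 1
n(x, r) = 1
m = 4 (m = (3 - 2) + 3 = 1 + 3 = 4)
p(M) = M*(1 + M) (p(M) = (1 + M)*M = M*(1 + M))
(m*p(3))*j(-3) = (4*(3*(1 + 3)))*1 = (4*(3*4))*1 = (4*12)*1 = 48*1 = 48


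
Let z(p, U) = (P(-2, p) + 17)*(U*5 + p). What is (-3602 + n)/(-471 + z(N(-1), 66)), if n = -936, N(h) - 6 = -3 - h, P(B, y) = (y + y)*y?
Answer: -4538/15895 ≈ -0.28550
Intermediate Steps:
P(B, y) = 2*y² (P(B, y) = (2*y)*y = 2*y²)
N(h) = 3 - h (N(h) = 6 + (-3 - h) = 3 - h)
z(p, U) = (17 + 2*p²)*(p + 5*U) (z(p, U) = (2*p² + 17)*(U*5 + p) = (17 + 2*p²)*(5*U + p) = (17 + 2*p²)*(p + 5*U))
(-3602 + n)/(-471 + z(N(-1), 66)) = (-3602 - 936)/(-471 + (2*(3 - 1*(-1))³ + 17*(3 - 1*(-1)) + 85*66 + 10*66*(3 - 1*(-1))²)) = -4538/(-471 + (2*(3 + 1)³ + 17*(3 + 1) + 5610 + 10*66*(3 + 1)²)) = -4538/(-471 + (2*4³ + 17*4 + 5610 + 10*66*4²)) = -4538/(-471 + (2*64 + 68 + 5610 + 10*66*16)) = -4538/(-471 + (128 + 68 + 5610 + 10560)) = -4538/(-471 + 16366) = -4538/15895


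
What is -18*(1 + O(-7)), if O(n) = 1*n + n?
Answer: 234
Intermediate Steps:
O(n) = 2*n (O(n) = n + n = 2*n)
-18*(1 + O(-7)) = -18*(1 + 2*(-7)) = -18*(1 - 14) = -18*(-13) = 234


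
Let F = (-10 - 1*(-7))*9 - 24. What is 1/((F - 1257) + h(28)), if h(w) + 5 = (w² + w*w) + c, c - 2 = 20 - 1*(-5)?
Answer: 1/282 ≈ 0.0035461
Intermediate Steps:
c = 27 (c = 2 + (20 - 1*(-5)) = 2 + (20 + 5) = 2 + 25 = 27)
F = -51 (F = (-10 + 7)*9 - 24 = -3*9 - 24 = -27 - 24 = -51)
h(w) = 22 + 2*w² (h(w) = -5 + ((w² + w*w) + 27) = -5 + ((w² + w²) + 27) = -5 + (2*w² + 27) = -5 + (27 + 2*w²) = 22 + 2*w²)
1/((F - 1257) + h(28)) = 1/((-51 - 1257) + (22 + 2*28²)) = 1/(-1308 + (22 + 2*784)) = 1/(-1308 + (22 + 1568)) = 1/(-1308 + 1590) = 1/282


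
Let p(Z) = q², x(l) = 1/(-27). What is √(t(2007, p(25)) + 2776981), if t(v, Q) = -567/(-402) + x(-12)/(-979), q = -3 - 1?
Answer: √3871088749178015574/1180674 ≈ 1666.4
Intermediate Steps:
q = -4
x(l) = -1/27
p(Z) = 16 (p(Z) = (-4)² = 16)
t(v, Q) = 4995971/3542022 (t(v, Q) = -567/(-402) - 1/27/(-979) = -567*(-1/402) - 1/27*(-1/979) = 189/134 + 1/26433 = 4995971/3542022)
√(t(2007, p(25)) + 2776981) = √(4995971/3542022 + 2776981) = √(9836132791553/3542022) = √3871088749178015574/1180674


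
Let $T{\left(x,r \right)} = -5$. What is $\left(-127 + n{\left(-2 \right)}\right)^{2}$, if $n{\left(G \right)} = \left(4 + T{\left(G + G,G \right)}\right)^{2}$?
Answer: $15876$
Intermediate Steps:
$n{\left(G \right)} = 1$ ($n{\left(G \right)} = \left(4 - 5\right)^{2} = \left(-1\right)^{2} = 1$)
$\left(-127 + n{\left(-2 \right)}\right)^{2} = \left(-127 + 1\right)^{2} = \left(-126\right)^{2} = 15876$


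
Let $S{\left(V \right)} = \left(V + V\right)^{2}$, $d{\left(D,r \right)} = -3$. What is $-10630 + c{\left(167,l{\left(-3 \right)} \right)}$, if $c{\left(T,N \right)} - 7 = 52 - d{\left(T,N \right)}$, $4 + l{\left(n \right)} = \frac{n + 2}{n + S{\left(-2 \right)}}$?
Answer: $-10568$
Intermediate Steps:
$S{\left(V \right)} = 4 V^{2}$ ($S{\left(V \right)} = \left(2 V\right)^{2} = 4 V^{2}$)
$l{\left(n \right)} = -4 + \frac{2 + n}{16 + n}$ ($l{\left(n \right)} = -4 + \frac{n + 2}{n + 4 \left(-2\right)^{2}} = -4 + \frac{2 + n}{n + 4 \cdot 4} = -4 + \frac{2 + n}{n + 16} = -4 + \frac{2 + n}{16 + n}$)
$c{\left(T,N \right)} = 62$ ($c{\left(T,N \right)} = 7 + \left(52 - -3\right) = 7 + \left(52 + 3\right) = 7 + 55 = 62$)
$-10630 + c{\left(167,l{\left(-3 \right)} \right)} = -10630 + 62 = -10568$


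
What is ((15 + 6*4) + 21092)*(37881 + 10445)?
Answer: 1021176706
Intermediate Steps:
((15 + 6*4) + 21092)*(37881 + 10445) = ((15 + 24) + 21092)*48326 = (39 + 21092)*48326 = 21131*48326 = 1021176706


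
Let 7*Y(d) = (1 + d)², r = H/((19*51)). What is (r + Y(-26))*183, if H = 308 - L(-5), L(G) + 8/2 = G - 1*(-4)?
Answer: 37076776/2261 ≈ 16398.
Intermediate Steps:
L(G) = G (L(G) = -4 + (G - 1*(-4)) = -4 + (G + 4) = -4 + (4 + G) = G)
H = 313 (H = 308 - 1*(-5) = 308 + 5 = 313)
r = 313/969 (r = 313/((19*51)) = 313/969 ≈ 0.32301)
Y(d) = (1 + d)²/7
(r + Y(-26))*183 = (313/969 + (1 - 26)²/7)*183 = (313/969 + (⅐)*(-25)²)*183 = (313/969 + (⅐)*625)*183 = (313/969 + 625/7)*183 = (607816/6783)*183 = 37076776/2261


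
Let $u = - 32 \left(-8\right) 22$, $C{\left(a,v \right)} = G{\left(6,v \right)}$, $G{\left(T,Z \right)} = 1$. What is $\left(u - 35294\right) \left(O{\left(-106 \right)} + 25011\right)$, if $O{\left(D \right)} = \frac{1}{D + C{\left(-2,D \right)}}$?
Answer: $- \frac{77896979948}{105} \approx -7.4188 \cdot 10^{8}$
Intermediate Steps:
$C{\left(a,v \right)} = 1$
$O{\left(D \right)} = \frac{1}{1 + D}$ ($O{\left(D \right)} = \frac{1}{D + 1} = \frac{1}{1 + D}$)
$u = 5632$ ($u = - \left(-256\right) 22 = \left(-1\right) \left(-5632\right) = 5632$)
$\left(u - 35294\right) \left(O{\left(-106 \right)} + 25011\right) = \left(5632 - 35294\right) \left(\frac{1}{1 - 106} + 25011\right) = - 29662 \left(\frac{1}{-105} + 25011\right) = - 29662 \left(- \frac{1}{105} + 25011\right) = \left(-29662\right) \frac{2626154}{105} = - \frac{77896979948}{105}$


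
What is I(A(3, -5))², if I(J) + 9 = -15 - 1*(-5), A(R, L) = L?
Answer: 361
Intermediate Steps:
I(J) = -19 (I(J) = -9 + (-15 - 1*(-5)) = -9 + (-15 + 5) = -9 - 10 = -19)
I(A(3, -5))² = (-19)² = 361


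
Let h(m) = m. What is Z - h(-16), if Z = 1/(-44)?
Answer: 703/44 ≈ 15.977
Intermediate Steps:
Z = -1/44 ≈ -0.022727
Z - h(-16) = -1/44 - 1*(-16) = -1/44 + 16 = 703/44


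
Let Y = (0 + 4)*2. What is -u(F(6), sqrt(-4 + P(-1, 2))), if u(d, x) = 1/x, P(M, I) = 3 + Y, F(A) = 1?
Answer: -sqrt(7)/7 ≈ -0.37796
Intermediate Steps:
Y = 8 (Y = 4*2 = 8)
P(M, I) = 11 (P(M, I) = 3 + 8 = 11)
-u(F(6), sqrt(-4 + P(-1, 2))) = -1/(sqrt(-4 + 11)) = -1/(sqrt(7)) = -sqrt(7)/7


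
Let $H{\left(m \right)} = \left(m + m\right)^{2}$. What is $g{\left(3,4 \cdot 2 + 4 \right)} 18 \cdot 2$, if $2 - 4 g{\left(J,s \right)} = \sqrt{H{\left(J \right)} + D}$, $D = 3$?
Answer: $18 - 9 \sqrt{39} \approx -38.205$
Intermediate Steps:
$H{\left(m \right)} = 4 m^{2}$ ($H{\left(m \right)} = \left(2 m\right)^{2} = 4 m^{2}$)
$g{\left(J,s \right)} = \frac{1}{2} - \frac{\sqrt{3 + 4 J^{2}}}{4}$ ($g{\left(J,s \right)} = \frac{1}{2} - \frac{\sqrt{4 J^{2} + 3}}{4} = \frac{1}{2} - \frac{\sqrt{3 + 4 J^{2}}}{4}$)
$g{\left(3,4 \cdot 2 + 4 \right)} 18 \cdot 2 = \left(\frac{1}{2} - \frac{\sqrt{3 + 4 \cdot 3^{2}}}{4}\right) 18 \cdot 2 = \left(\frac{1}{2} - \frac{\sqrt{3 + 4 \cdot 9}}{4}\right) 18 \cdot 2 = \left(\frac{1}{2} - \frac{\sqrt{3 + 36}}{4}\right) 18 \cdot 2 = \left(\frac{1}{2} - \frac{\sqrt{39}}{4}\right) 18 \cdot 2 = \left(9 - \frac{9 \sqrt{39}}{2}\right) 2 = 18 - 9 \sqrt{39}$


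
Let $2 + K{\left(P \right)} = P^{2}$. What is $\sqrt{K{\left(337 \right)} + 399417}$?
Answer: $2 \sqrt{128246} \approx 716.23$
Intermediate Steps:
$K{\left(P \right)} = -2 + P^{2}$
$\sqrt{K{\left(337 \right)} + 399417} = \sqrt{\left(-2 + 337^{2}\right) + 399417} = \sqrt{\left(-2 + 113569\right) + 399417} = \sqrt{113567 + 399417} = \sqrt{512984} = 2 \sqrt{128246}$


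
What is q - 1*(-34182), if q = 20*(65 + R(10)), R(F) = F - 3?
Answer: 35622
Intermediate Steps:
R(F) = -3 + F
q = 1440 (q = 20*(65 + (-3 + 10)) = 20*(65 + 7) = 20*72 = 1440)
q - 1*(-34182) = 1440 - 1*(-34182) = 1440 + 34182 = 35622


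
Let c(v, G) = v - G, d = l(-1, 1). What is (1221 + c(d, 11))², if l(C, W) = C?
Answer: 1461681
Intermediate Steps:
d = -1
(1221 + c(d, 11))² = (1221 + (-1 - 1*11))² = (1221 + (-1 - 11))² = (1221 - 12)² = 1209² = 1461681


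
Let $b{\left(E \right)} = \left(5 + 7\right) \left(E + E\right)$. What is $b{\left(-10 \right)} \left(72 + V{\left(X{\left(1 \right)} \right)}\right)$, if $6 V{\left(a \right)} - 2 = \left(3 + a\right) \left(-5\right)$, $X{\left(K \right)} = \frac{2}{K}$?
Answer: $-16360$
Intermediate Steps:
$b{\left(E \right)} = 24 E$ ($b{\left(E \right)} = 12 \cdot 2 E = 24 E$)
$V{\left(a \right)} = - \frac{13}{6} - \frac{5 a}{6}$ ($V{\left(a \right)} = \frac{1}{3} + \frac{\left(3 + a\right) \left(-5\right)}{6} = \frac{1}{3} + \frac{-15 - 5 a}{6} = \frac{1}{3} - \left(\frac{5}{2} + \frac{5 a}{6}\right) = - \frac{13}{6} - \frac{5 a}{6}$)
$b{\left(-10 \right)} \left(72 + V{\left(X{\left(1 \right)} \right)}\right) = 24 \left(-10\right) \left(72 - \left(\frac{13}{6} + \frac{5 \cdot \frac{2}{1}}{6}\right)\right) = - 240 \left(72 - \left(\frac{13}{6} + \frac{5 \cdot 2 \cdot 1}{6}\right)\right) = - 240 \left(72 - \frac{23}{6}\right) = \left(-240\right) \frac{409}{6} = -16360$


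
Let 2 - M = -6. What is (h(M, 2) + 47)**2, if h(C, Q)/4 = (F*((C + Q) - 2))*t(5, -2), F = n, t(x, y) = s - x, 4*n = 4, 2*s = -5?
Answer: 37249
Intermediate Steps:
s = -5/2 (s = (1/2)*(-5) = -5/2 ≈ -2.5000)
n = 1 (n = (1/4)*4 = 1)
M = 8 (M = 2 - 1*(-6) = 2 + 6 = 8)
t(x, y) = -5/2 - x
F = 1
h(C, Q) = 60 - 30*C - 30*Q (h(C, Q) = 4*((1*((C + Q) - 2))*(-5/2 - 1*5)) = 4*((1*(-2 + C + Q))*(-5/2 - 5)) = 4*((-2 + C + Q)*(-15/2)) = 4*(15 - 15*C/2 - 15*Q/2) = 60 - 30*C - 30*Q)
(h(M, 2) + 47)**2 = ((60 - 30*8 - 30*2) + 47)**2 = ((60 - 240 - 60) + 47)**2 = (-240 + 47)**2 = (-193)**2 = 37249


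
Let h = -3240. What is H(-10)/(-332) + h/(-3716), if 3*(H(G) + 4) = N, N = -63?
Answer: 292145/308428 ≈ 0.94721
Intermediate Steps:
H(G) = -25 (H(G) = -4 + (1/3)*(-63) = -4 - 21 = -25)
H(-10)/(-332) + h/(-3716) = -25/(-332) - 3240/(-3716) = -25*(-1/332) - 3240*(-1/3716) = 25/332 + 810/929 = 292145/308428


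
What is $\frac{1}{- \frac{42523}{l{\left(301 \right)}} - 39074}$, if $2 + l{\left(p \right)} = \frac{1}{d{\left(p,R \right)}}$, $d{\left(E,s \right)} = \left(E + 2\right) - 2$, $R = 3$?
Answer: $- \frac{601}{10684051} \approx -5.6252 \cdot 10^{-5}$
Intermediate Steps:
$d{\left(E,s \right)} = E$ ($d{\left(E,s \right)} = \left(2 + E\right) - 2 = E$)
$l{\left(p \right)} = -2 + \frac{1}{p}$
$\frac{1}{- \frac{42523}{l{\left(301 \right)}} - 39074} = \frac{1}{- \frac{42523}{-2 + \frac{1}{301}} - 39074} = \frac{1}{- \frac{42523}{- \frac{601}{301}} - 39074} = \frac{1}{\left(-42523\right) \left(- \frac{301}{601}\right) - 39074} = \frac{1}{\frac{12799423}{601} - 39074} = \frac{1}{- \frac{10684051}{601}} = - \frac{601}{10684051}$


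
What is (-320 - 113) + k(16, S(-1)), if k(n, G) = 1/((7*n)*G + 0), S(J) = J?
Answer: -48497/112 ≈ -433.01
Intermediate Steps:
k(n, G) = 1/(7*G*n) (k(n, G) = 1/(7*G*n + 0) = 1/(7*G*n))
(-320 - 113) + k(16, S(-1)) = (-320 - 113) + (⅐)/(-1*16) = -433 + (⅐)*(-1)*(1/16) = -433 - 1/112 = -48497/112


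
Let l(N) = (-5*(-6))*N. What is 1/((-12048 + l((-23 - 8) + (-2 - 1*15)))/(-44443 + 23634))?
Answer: 20809/13488 ≈ 1.5428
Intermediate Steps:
l(N) = 30*N
1/((-12048 + l((-23 - 8) + (-2 - 1*15)))/(-44443 + 23634)) = 1/((-12048 + 30*((-23 - 8) + (-2 - 1*15)))/(-44443 + 23634)) = 1/((-12048 + 30*(-31 + (-2 - 15)))/(-20809)) = 1/((-12048 + 30*(-31 - 17))*(-1/20809)) = 1/((-12048 + 30*(-48))*(-1/20809)) = 1/((-12048 - 1440)*(-1/20809)) = 1/(-13488*(-1/20809)) = 1/(13488/20809) = 20809/13488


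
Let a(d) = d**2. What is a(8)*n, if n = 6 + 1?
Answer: 448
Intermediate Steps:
n = 7
a(8)*n = 8**2*7 = 64*7 = 448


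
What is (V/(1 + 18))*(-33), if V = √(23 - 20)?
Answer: -33*√3/19 ≈ -3.0083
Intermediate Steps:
V = √3 ≈ 1.7320
(V/(1 + 18))*(-33) = (√3/(1 + 18))*(-33) = (√3/19)*(-33) = -33*√3/19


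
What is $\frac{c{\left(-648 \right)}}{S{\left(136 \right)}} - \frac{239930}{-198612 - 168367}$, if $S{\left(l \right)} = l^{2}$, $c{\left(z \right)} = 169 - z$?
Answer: $\frac{278680419}{399273152} \approx 0.69797$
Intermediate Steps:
$\frac{c{\left(-648 \right)}}{S{\left(136 \right)}} - \frac{239930}{-198612 - 168367} = \frac{169 - -648}{136^{2}} - \frac{239930}{-198612 - 168367} = \frac{169 + 648}{18496} - \frac{239930}{-366979} = 817 \cdot \frac{1}{18496} - - \frac{239930}{366979} = \frac{817}{18496} + \frac{239930}{366979} = \frac{278680419}{399273152}$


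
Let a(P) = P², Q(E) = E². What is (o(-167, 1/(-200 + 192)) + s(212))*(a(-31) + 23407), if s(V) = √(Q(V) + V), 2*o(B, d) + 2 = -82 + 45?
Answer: -475176 + 48736*√11289 ≈ 4.7030e+6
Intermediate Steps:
o(B, d) = -39/2 (o(B, d) = -1 + (-82 + 45)/2 = -1 + (½)*(-37) = -1 - 37/2 = -39/2)
s(V) = √(V + V²) (s(V) = √(V² + V) = √(V + V²))
(o(-167, 1/(-200 + 192)) + s(212))*(a(-31) + 23407) = (-39/2 + √(212*(1 + 212)))*((-31)² + 23407) = (-39/2 + √(212*213))*(961 + 23407) = (-39/2 + √45156)*24368 = (-39/2 + 2*√11289)*24368 = -475176 + 48736*√11289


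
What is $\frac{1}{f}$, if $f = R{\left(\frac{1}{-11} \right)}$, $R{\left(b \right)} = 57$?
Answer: $\frac{1}{57} \approx 0.017544$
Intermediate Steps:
$f = 57$
$\frac{1}{f} = \frac{1}{57}$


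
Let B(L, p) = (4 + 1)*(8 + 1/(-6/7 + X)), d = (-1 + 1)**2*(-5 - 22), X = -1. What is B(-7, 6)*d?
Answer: 0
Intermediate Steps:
d = 0 (d = 0**2*(-27) = 0*(-27) = 0)
B(L, p) = 485/13 (B(L, p) = (4 + 1)*(8 + 1/(-6/7 - 1)) = 5*(8 + 1/(-6*1/7 - 1)) = 5*(8 + 1/(-6/7 - 1)) = 5*(8 + 1/(-13/7)) = 5*(8 - 7/13) = 5*(97/13) = 485/13)
B(-7, 6)*d = (485/13)*0 = 0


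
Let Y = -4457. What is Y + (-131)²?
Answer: 12704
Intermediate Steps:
Y + (-131)² = -4457 + (-131)² = -4457 + 17161 = 12704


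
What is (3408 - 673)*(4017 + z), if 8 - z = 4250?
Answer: -615375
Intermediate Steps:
z = -4242 (z = 8 - 1*4250 = 8 - 4250 = -4242)
(3408 - 673)*(4017 + z) = (3408 - 673)*(4017 - 4242) = 2735*(-225) = -615375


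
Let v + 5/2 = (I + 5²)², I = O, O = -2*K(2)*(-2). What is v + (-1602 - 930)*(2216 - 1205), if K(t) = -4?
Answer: -5119547/2 ≈ -2.5598e+6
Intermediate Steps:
O = -16 (O = -2*(-4)*(-2) = 8*(-2) = -16)
I = -16
v = 157/2 (v = -5/2 + (-16 + 5²)² = -5/2 + (-16 + 25)² = -5/2 + 9² = -5/2 + 81 = 157/2 ≈ 78.500)
v + (-1602 - 930)*(2216 - 1205) = 157/2 + (-1602 - 930)*(2216 - 1205) = 157/2 - 2532*1011 = 157/2 - 2559852 = -5119547/2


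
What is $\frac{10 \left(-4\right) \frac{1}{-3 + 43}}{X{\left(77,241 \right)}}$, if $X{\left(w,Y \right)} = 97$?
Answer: $- \frac{1}{97} \approx -0.010309$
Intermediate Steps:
$\frac{10 \left(-4\right) \frac{1}{-3 + 43}}{X{\left(77,241 \right)}} = \frac{10 \left(-4\right) \frac{1}{-3 + 43}}{97} = - \frac{40}{40} \cdot \frac{1}{97} = \left(-40\right) \frac{1}{40} \cdot \frac{1}{97} = \left(-1\right) \frac{1}{97} = - \frac{1}{97}$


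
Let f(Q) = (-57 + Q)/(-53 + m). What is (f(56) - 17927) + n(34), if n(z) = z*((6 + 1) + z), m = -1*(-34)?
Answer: -314126/19 ≈ -16533.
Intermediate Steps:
m = 34
n(z) = z*(7 + z)
f(Q) = 3 - Q/19 (f(Q) = (-57 + Q)/(-53 + 34) = (-57 + Q)/(-19) = (-57 + Q)*(-1/19) = 3 - Q/19)
(f(56) - 17927) + n(34) = ((3 - 1/19*56) - 17927) + 34*(7 + 34) = ((3 - 56/19) - 17927) + 34*41 = (1/19 - 17927) + 1394 = -340612/19 + 1394 = -314126/19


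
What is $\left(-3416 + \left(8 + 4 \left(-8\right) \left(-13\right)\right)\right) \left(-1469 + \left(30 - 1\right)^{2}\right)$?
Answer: $1878976$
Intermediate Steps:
$\left(-3416 + \left(8 + 4 \left(-8\right) \left(-13\right)\right)\right) \left(-1469 + \left(30 - 1\right)^{2}\right) = \left(-3416 + \left(8 - -416\right)\right) \left(-1469 + 29^{2}\right) = \left(-3416 + \left(8 + 416\right)\right) \left(-1469 + 841\right) = \left(-3416 + 424\right) \left(-628\right) = \left(-2992\right) \left(-628\right) = 1878976$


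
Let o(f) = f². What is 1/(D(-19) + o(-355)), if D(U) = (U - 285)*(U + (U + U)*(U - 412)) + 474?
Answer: -1/4846637 ≈ -2.0633e-7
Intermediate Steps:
D(U) = 474 + (-285 + U)*(U + 2*U*(-412 + U)) (D(U) = (-285 + U)*(U + (2*U)*(-412 + U)) + 474 = (-285 + U)*(U + 2*U*(-412 + U)) + 474 = 474 + (-285 + U)*(U + 2*U*(-412 + U)))
1/(D(-19) + o(-355)) = 1/((474 - 1393*(-19)² + 2*(-19)³ + 234555*(-19)) + (-355)²) = 1/((474 - 1393*361 + 2*(-6859) - 4456545) + 126025) = 1/((474 - 502873 - 13718 - 4456545) + 126025) = 1/(-4972662 + 126025) = 1/(-4846637) = -1/4846637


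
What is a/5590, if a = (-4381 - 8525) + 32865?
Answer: 19959/5590 ≈ 3.5705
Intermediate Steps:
a = 19959 (a = -12906 + 32865 = 19959)
a/5590 = 19959/5590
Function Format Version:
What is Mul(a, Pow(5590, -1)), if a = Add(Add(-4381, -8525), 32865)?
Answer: Rational(19959, 5590) ≈ 3.5705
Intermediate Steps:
a = 19959 (a = Add(-12906, 32865) = 19959)
Mul(a, Pow(5590, -1)) = Mul(19959, Pow(5590, -1)) = Mul(19959, Rational(1, 5590)) = Rational(19959, 5590)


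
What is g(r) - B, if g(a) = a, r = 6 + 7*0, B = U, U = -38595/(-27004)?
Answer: 123429/27004 ≈ 4.5708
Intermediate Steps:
U = 38595/27004 (U = -38595*(-1/27004) = 38595/27004 ≈ 1.4292)
B = 38595/27004 ≈ 1.4292
r = 6 (r = 6 + 0 = 6)
g(r) - B = 6 - 1*38595/27004 = 6 - 38595/27004 = 123429/27004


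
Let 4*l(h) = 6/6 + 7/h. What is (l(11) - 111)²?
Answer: 5919489/484 ≈ 12230.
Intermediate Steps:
l(h) = ¼ + 7/(4*h) (l(h) = (6/6 + 7/h)/4 = (6*(⅙) + 7/h)/4 = (1 + 7/h)/4 = ¼ + 7/(4*h))
(l(11) - 111)² = ((¼)*(7 + 11)/11 - 111)² = ((¼)*(1/11)*18 - 111)² = (9/22 - 111)² = (-2433/22)² = 5919489/484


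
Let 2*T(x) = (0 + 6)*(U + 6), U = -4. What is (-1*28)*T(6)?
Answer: -168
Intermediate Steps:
T(x) = 6 (T(x) = ((0 + 6)*(-4 + 6))/2 = (6*2)/2 = (½)*12 = 6)
(-1*28)*T(6) = -1*28*6 = -28*6 = -168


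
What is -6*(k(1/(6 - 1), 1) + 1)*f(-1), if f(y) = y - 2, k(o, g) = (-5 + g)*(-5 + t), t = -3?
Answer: 594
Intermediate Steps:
k(o, g) = 40 - 8*g (k(o, g) = (-5 + g)*(-5 - 3) = (-5 + g)*(-8) = 40 - 8*g)
f(y) = -2 + y
-6*(k(1/(6 - 1), 1) + 1)*f(-1) = -6*((40 - 8*1) + 1)*(-2 - 1) = -6*((40 - 8) + 1)*(-3) = -6*(32 + 1)*(-3) = -198*(-3) = -6*(-99) = 594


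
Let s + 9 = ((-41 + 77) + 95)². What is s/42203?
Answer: 17152/42203 ≈ 0.40642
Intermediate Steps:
s = 17152 (s = -9 + ((-41 + 77) + 95)² = -9 + (36 + 95)² = -9 + 131² = -9 + 17161 = 17152)
s/42203 = 17152/42203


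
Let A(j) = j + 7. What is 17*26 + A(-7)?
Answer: 442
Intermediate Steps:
A(j) = 7 + j
17*26 + A(-7) = 17*26 + (7 - 7) = 442 + 0 = 442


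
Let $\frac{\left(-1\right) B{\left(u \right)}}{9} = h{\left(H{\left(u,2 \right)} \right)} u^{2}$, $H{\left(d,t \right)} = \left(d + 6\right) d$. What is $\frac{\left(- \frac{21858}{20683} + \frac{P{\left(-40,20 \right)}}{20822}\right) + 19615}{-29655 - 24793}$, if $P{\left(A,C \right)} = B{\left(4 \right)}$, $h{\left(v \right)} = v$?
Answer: $- \frac{4223424804817}{11724326661424} \approx -0.36023$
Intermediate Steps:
$H{\left(d,t \right)} = d \left(6 + d\right)$ ($H{\left(d,t \right)} = \left(6 + d\right) d = d \left(6 + d\right)$)
$B{\left(u \right)} = - 9 u^{3} \left(6 + u\right)$ ($B{\left(u \right)} = - 9 u \left(6 + u\right) u^{2} = - 9 u^{3} \left(6 + u\right)$)
$P{\left(A,C \right)} = -5760$ ($P{\left(A,C \right)} = 9 \cdot 4^{3} \left(-6 - 4\right) = 9 \cdot 64 \left(-6 - 4\right) = 9 \cdot 64 \left(-10\right) = -5760$)
$\frac{\left(- \frac{21858}{20683} + \frac{P{\left(-40,20 \right)}}{20822}\right) + 19615}{-29655 - 24793} = \frac{\left(- \frac{21858}{20683} - \frac{5760}{20822}\right) + 19615}{-29655 - 24793} = \frac{\left(\left(-21858\right) \frac{1}{20683} - \frac{2880}{10411}\right) + 19615}{-54448} = \left(\left(- \frac{21858}{20683} - \frac{2880}{10411}\right) + 19615\right) \left(- \frac{1}{54448}\right) = \left(- \frac{287130678}{215330713} + 19615\right) \left(- \frac{1}{54448}\right) = \frac{4223424804817}{215330713} \left(- \frac{1}{54448}\right) = - \frac{4223424804817}{11724326661424}$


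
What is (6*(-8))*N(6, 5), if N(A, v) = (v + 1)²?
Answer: -1728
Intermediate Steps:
N(A, v) = (1 + v)²
(6*(-8))*N(6, 5) = (6*(-8))*(1 + 5)² = -48*6² = -48*36 = -1728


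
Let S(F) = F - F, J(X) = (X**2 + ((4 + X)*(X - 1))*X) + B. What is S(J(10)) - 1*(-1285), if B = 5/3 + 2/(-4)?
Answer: 1285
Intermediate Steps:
B = 7/6 (B = 5*(1/3) + 2*(-1/4) = 5/3 - 1/2 = 7/6 ≈ 1.1667)
J(X) = 7/6 + X**2 + X*(-1 + X)*(4 + X) (J(X) = (X**2 + ((4 + X)*(X - 1))*X) + 7/6 = (X**2 + ((4 + X)*(-1 + X))*X) + 7/6 = (X**2 + ((-1 + X)*(4 + X))*X) + 7/6 = (X**2 + X*(-1 + X)*(4 + X)) + 7/6 = 7/6 + X**2 + X*(-1 + X)*(4 + X))
S(F) = 0
S(J(10)) - 1*(-1285) = 0 - 1*(-1285) = 0 + 1285 = 1285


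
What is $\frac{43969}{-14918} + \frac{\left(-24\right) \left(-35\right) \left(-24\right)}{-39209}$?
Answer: $- \frac{1423233641}{584919862} \approx -2.4332$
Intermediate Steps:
$\frac{43969}{-14918} + \frac{\left(-24\right) \left(-35\right) \left(-24\right)}{-39209} = 43969 \left(- \frac{1}{14918}\right) + 840 \left(-24\right) \left(- \frac{1}{39209}\right) = - \frac{43969}{14918} - - \frac{20160}{39209} = - \frac{43969}{14918} + \frac{20160}{39209} = - \frac{1423233641}{584919862}$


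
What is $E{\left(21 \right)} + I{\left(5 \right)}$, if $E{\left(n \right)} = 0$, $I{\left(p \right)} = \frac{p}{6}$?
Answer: $\frac{5}{6} \approx 0.83333$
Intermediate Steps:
$I{\left(p \right)} = \frac{p}{6}$ ($I{\left(p \right)} = p \frac{1}{6} = \frac{p}{6}$)
$E{\left(21 \right)} + I{\left(5 \right)} = 0 + \frac{1}{6} \cdot 5 = 0 + \frac{5}{6} = \frac{5}{6}$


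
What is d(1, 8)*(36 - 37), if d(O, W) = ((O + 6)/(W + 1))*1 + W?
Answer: -79/9 ≈ -8.7778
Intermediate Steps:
d(O, W) = W + (6 + O)/(1 + W) (d(O, W) = ((6 + O)/(1 + W))*1 + W = (6 + O)/(1 + W) + W = W + (6 + O)/(1 + W))
d(1, 8)*(36 - 37) = ((6 + 1 + 8 + 8²)/(1 + 8))*(36 - 37) = ((6 + 1 + 8 + 64)/9)*(-1) = ((⅑)*79)*(-1) = (79/9)*(-1) = -79/9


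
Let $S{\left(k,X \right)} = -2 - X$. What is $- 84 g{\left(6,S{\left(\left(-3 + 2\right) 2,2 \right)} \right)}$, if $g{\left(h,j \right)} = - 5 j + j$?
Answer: $-1344$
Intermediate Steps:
$g{\left(h,j \right)} = - 4 j$
$- 84 g{\left(6,S{\left(\left(-3 + 2\right) 2,2 \right)} \right)} = - 84 \left(- 4 \left(-2 - 2\right)\right) = - 84 \left(\left(-4\right) \left(-4\right)\right) = \left(-84\right) 16 = -1344$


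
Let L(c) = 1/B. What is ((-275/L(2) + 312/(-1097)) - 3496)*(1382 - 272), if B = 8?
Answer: -6936194640/1097 ≈ -6.3229e+6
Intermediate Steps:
L(c) = ⅛ (L(c) = 1/8 = ⅛)
((-275/L(2) + 312/(-1097)) - 3496)*(1382 - 272) = ((-275/⅛ + 312/(-1097)) - 3496)*(1382 - 272) = ((-275*8 + 312*(-1/1097)) - 3496)*1110 = ((-2200 - 312/1097) - 3496)*1110 = (-2413712/1097 - 3496)*1110 = -6248824/1097*1110 = -6936194640/1097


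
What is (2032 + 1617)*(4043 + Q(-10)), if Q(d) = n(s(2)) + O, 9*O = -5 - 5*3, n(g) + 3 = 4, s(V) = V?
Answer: 132736024/9 ≈ 1.4748e+7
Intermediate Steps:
n(g) = 1 (n(g) = -3 + 4 = 1)
O = -20/9 (O = (-5 - 5*3)/9 = (-5 - 15)/9 = (1/9)*(-20) = -20/9 ≈ -2.2222)
Q(d) = -11/9 (Q(d) = 1 - 20/9 = -11/9)
(2032 + 1617)*(4043 + Q(-10)) = (2032 + 1617)*(4043 - 11/9) = 3649*(36376/9) = 132736024/9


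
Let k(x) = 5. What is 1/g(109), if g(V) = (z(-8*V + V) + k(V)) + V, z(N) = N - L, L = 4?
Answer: -1/653 ≈ -0.0015314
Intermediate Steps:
z(N) = -4 + N (z(N) = N - 1*4 = N - 4 = -4 + N)
g(V) = 1 - 6*V (g(V) = ((-4 + (-8*V + V)) + 5) + V = ((-4 - 7*V) + 5) + V = (1 - 7*V) + V = 1 - 6*V)
1/g(109) = 1/(1 - 6*109) = 1/(1 - 654) = 1/(-653) = -1/653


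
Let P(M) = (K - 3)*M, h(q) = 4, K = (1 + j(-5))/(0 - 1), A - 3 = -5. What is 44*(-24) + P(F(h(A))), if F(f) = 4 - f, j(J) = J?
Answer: -1056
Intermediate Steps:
A = -2 (A = 3 - 5 = -2)
K = 4 (K = (1 - 5)/(0 - 1) = -4/(-1) = -4*(-1) = 4)
P(M) = M (P(M) = (4 - 3)*M = 1*M = M)
44*(-24) + P(F(h(A))) = 44*(-24) + (4 - 1*4) = -1056 + (4 - 4) = -1056 + 0 = -1056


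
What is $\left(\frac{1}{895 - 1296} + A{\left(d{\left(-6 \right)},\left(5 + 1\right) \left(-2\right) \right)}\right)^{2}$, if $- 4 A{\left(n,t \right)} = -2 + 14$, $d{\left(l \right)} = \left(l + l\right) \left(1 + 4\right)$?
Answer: $\frac{1449616}{160801} \approx 9.015$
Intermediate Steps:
$d{\left(l \right)} = 10 l$ ($d{\left(l \right)} = 2 l 5 = 10 l$)
$A{\left(n,t \right)} = -3$ ($A{\left(n,t \right)} = - \frac{-2 + 14}{4} = \left(- \frac{1}{4}\right) 12 = -3$)
$\left(\frac{1}{895 - 1296} + A{\left(d{\left(-6 \right)},\left(5 + 1\right) \left(-2\right) \right)}\right)^{2} = \left(\frac{1}{895 - 1296} - 3\right)^{2} = \left(\frac{1}{-401} - 3\right)^{2} = \left(- \frac{1}{401} - 3\right)^{2} = \left(- \frac{1204}{401}\right)^{2} = \frac{1449616}{160801}$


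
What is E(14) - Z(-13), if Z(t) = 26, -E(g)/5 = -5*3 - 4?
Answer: 69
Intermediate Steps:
E(g) = 95 (E(g) = -5*(-5*3 - 4) = -5*(-15 - 4) = -5*(-19) = 95)
E(14) - Z(-13) = 95 - 1*26 = 95 - 26 = 69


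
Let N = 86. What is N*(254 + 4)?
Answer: 22188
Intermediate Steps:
N*(254 + 4) = 86*(254 + 4) = 86*258 = 22188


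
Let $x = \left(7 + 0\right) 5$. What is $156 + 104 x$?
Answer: $3796$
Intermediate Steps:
$x = 35$ ($x = 7 \cdot 5 = 35$)
$156 + 104 x = 156 + 104 \cdot 35 = 156 + 3640 = 3796$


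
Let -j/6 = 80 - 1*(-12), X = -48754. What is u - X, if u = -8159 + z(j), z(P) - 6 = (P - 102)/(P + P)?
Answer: 7470693/184 ≈ 40602.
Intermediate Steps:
j = -552 (j = -6*(80 - 1*(-12)) = -6*(80 + 12) = -6*92 = -552)
z(P) = 6 + (-102 + P)/(2*P) (z(P) = 6 + (P - 102)/(P + P) = 6 + (-102 + P)/((2*P)) = 6 + (-102 + P)*(1/(2*P)) = 6 + (-102 + P)/(2*P))
u = -1500043/184 (u = -8159 + (13/2 - 51/(-552)) = -8159 + (13/2 - 51*(-1/552)) = -8159 + (13/2 + 17/184) = -8159 + 1213/184 = -1500043/184 ≈ -8152.4)
u - X = -1500043/184 - 1*(-48754) = -1500043/184 + 48754 = 7470693/184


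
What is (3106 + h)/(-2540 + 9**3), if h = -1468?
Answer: -1638/1811 ≈ -0.90447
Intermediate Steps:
(3106 + h)/(-2540 + 9**3) = (3106 - 1468)/(-2540 + 9**3) = 1638/(-2540 + 729) = 1638/(-1811) = 1638*(-1/1811) = -1638/1811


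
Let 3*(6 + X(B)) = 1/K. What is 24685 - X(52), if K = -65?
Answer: 4814746/195 ≈ 24691.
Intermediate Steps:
X(B) = -1171/195 (X(B) = -6 + (⅓)/(-65) = -6 + (⅓)*(-1/65) = -6 - 1/195 = -1171/195)
24685 - X(52) = 24685 - 1*(-1171/195) = 24685 + 1171/195 = 4814746/195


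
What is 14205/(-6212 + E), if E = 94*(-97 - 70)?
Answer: -2841/4382 ≈ -0.64833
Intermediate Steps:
E = -15698 (E = 94*(-167) = -15698)
14205/(-6212 + E) = 14205/(-6212 - 15698) = 14205/(-21910) = 14205*(-1/21910) = -2841/4382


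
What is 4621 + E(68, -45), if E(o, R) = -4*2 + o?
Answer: 4681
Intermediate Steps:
E(o, R) = -8 + o
4621 + E(68, -45) = 4621 + (-8 + 68) = 4621 + 60 = 4681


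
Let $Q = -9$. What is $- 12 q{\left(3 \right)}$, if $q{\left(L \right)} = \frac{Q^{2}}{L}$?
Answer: $-324$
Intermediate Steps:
$q{\left(L \right)} = \frac{81}{L}$ ($q{\left(L \right)} = \frac{\left(-9\right)^{2}}{L} = \frac{81}{L}$)
$- 12 q{\left(3 \right)} = - 12 \cdot \frac{81}{3} = - 12 \cdot 81 \cdot \frac{1}{3} = \left(-12\right) 27 = -324$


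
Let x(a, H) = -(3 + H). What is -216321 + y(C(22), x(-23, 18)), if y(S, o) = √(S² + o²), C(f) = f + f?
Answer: -216321 + √2377 ≈ -2.1627e+5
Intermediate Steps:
C(f) = 2*f
x(a, H) = -3 - H
-216321 + y(C(22), x(-23, 18)) = -216321 + √((2*22)² + (-3 - 1*18)²) = -216321 + √(44² + (-3 - 18)²) = -216321 + √(1936 + (-21)²) = -216321 + √(1936 + 441) = -216321 + √2377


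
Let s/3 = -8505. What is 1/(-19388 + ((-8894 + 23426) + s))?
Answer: -1/30371 ≈ -3.2926e-5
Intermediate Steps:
s = -25515 (s = 3*(-8505) = -25515)
1/(-19388 + ((-8894 + 23426) + s)) = 1/(-19388 + ((-8894 + 23426) - 25515)) = 1/(-19388 + (14532 - 25515)) = 1/(-19388 - 10983) = 1/(-30371) = -1/30371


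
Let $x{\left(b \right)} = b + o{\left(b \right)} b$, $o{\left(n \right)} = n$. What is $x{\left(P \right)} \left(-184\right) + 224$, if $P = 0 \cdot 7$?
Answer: $224$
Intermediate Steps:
$P = 0$
$x{\left(b \right)} = b + b^{2}$ ($x{\left(b \right)} = b + b b = b + b^{2}$)
$x{\left(P \right)} \left(-184\right) + 224 = 0 \left(1 + 0\right) \left(-184\right) + 224 = 0 \cdot 1 \left(-184\right) + 224 = 0 \left(-184\right) + 224 = 0 + 224 = 224$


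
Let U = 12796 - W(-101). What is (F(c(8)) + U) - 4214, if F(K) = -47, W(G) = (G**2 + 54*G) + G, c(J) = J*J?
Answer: 3889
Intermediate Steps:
c(J) = J**2
W(G) = G**2 + 55*G
U = 8150 (U = 12796 - (-101)*(55 - 101) = 12796 - (-101)*(-46) = 12796 - 1*4646 = 12796 - 4646 = 8150)
(F(c(8)) + U) - 4214 = (-47 + 8150) - 4214 = 8103 - 4214 = 3889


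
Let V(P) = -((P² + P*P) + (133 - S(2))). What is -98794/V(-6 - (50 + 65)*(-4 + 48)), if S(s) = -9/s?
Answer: 197588/102657699 ≈ 0.0019247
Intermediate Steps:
V(P) = -275/2 - 2*P² (V(P) = -((P² + P*P) + (133 - (-9)/2)) = -((P² + P²) + (133 - (-9)/2)) = -(2*P² + (133 - 1*(-9/2))) = -(2*P² + (133 + 9/2)) = -(2*P² + 275/2) = -(275/2 + 2*P²) = -275/2 - 2*P²)
-98794/V(-6 - (50 + 65)*(-4 + 48)) = -98794/(-275/2 - 2*(-6 - (50 + 65)*(-4 + 48))²) = -98794/(-275/2 - 2*(-6 - 115*44)²) = -98794/(-275/2 - 2*(-6 - 1*5060)²) = -98794/(-275/2 - 2*(-6 - 5060)²) = -98794/(-275/2 - 2*(-5066)²) = -98794/(-275/2 - 2*25664356) = -98794/(-275/2 - 51328712) = -98794/(-102657699/2) = -98794*(-2/102657699) = 197588/102657699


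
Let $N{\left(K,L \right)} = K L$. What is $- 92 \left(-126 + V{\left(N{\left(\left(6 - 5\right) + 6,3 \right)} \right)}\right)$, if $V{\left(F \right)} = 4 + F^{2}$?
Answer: $-29348$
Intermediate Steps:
$- 92 \left(-126 + V{\left(N{\left(\left(6 - 5\right) + 6,3 \right)} \right)}\right) = - 92 \left(-126 + \left(4 + \left(\left(\left(6 - 5\right) + 6\right) 3\right)^{2}\right)\right) = - 92 \left(-126 + \left(4 + \left(\left(1 + 6\right) 3\right)^{2}\right)\right) = - 92 \left(-126 + \left(4 + \left(7 \cdot 3\right)^{2}\right)\right) = - 92 \left(-126 + \left(4 + 21^{2}\right)\right) = - 92 \left(-126 + \left(4 + 441\right)\right) = - 92 \left(-126 + 445\right) = \left(-92\right) 319 = -29348$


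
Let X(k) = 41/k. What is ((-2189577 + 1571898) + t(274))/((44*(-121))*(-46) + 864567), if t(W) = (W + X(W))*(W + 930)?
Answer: -39401589/151997527 ≈ -0.25923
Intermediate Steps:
t(W) = (930 + W)*(W + 41/W) (t(W) = (W + 41/W)*(W + 930) = (W + 41/W)*(930 + W) = (930 + W)*(W + 41/W))
((-2189577 + 1571898) + t(274))/((44*(-121))*(-46) + 864567) = ((-2189577 + 1571898) + (41 + 274**2 + 930*274 + 38130/274))/((44*(-121))*(-46) + 864567) = (-617679 + (41 + 75076 + 254820 + 38130*(1/274)))/(-5324*(-46) + 864567) = (-617679 + (41 + 75076 + 254820 + 19065/137))/(244904 + 864567) = (-617679 + 45220434/137)/1109471 = -39401589/137*1/1109471 = -39401589/151997527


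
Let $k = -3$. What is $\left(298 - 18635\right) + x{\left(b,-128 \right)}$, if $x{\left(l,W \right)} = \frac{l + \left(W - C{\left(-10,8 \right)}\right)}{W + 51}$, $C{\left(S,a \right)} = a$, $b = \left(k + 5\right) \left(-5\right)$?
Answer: $- \frac{1411803}{77} \approx -18335.0$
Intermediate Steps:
$b = -10$ ($b = \left(-3 + 5\right) \left(-5\right) = 2 \left(-5\right) = -10$)
$x{\left(l,W \right)} = \frac{-8 + W + l}{51 + W}$ ($x{\left(l,W \right)} = \frac{l + \left(W - 8\right)}{W + 51} = \frac{l + \left(W - 8\right)}{51 + W} = \frac{l + \left(-8 + W\right)}{51 + W} = \frac{-8 + W + l}{51 + W}$)
$\left(298 - 18635\right) + x{\left(b,-128 \right)} = \left(298 - 18635\right) + \frac{-8 - 128 - 10}{51 - 128} = -18337 + \frac{1}{-77} \left(-146\right) = -18337 - - \frac{146}{77} = -18337 + \frac{146}{77} = - \frac{1411803}{77}$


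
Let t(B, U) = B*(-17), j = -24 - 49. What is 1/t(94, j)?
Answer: -1/1598 ≈ -0.00062578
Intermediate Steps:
j = -73
t(B, U) = -17*B
1/t(94, j) = 1/(-17*94) = 1/(-1598) = -1/1598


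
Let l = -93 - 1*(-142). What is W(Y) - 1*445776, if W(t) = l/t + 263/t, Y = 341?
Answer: -152009304/341 ≈ -4.4578e+5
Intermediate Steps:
l = 49 (l = -93 + 142 = 49)
W(t) = 312/t (W(t) = 49/t + 263/t = 312/t)
W(Y) - 1*445776 = 312/341 - 1*445776 = 312*(1/341) - 445776 = 312/341 - 445776 = -152009304/341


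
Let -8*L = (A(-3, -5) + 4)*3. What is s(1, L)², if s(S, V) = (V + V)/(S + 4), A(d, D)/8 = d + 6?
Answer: 441/25 ≈ 17.640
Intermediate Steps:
A(d, D) = 48 + 8*d (A(d, D) = 8*(d + 6) = 8*(6 + d) = 48 + 8*d)
L = -21/2 (L = -((48 + 8*(-3)) + 4)*3/8 = -((48 - 24) + 4)*3/8 = -(24 + 4)*3/8 = -7*3/2 = -⅛*84 = -21/2 ≈ -10.500)
s(S, V) = 2*V/(4 + S) (s(S, V) = (2*V)/(4 + S) = 2*V/(4 + S))
s(1, L)² = (2*(-21/2)/(4 + 1))² = (2*(-21/2)/5)² = (2*(-21/2)*(⅕))² = (-21/5)² = 441/25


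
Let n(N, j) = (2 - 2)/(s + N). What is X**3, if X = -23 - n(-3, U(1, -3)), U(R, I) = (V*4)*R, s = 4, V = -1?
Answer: -12167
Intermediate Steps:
U(R, I) = -4*R (U(R, I) = (-1*4)*R = -4*R)
n(N, j) = 0 (n(N, j) = (2 - 2)/(4 + N) = 0/(4 + N) = 0)
X = -23 (X = -23 - 1*0 = -23 + 0 = -23)
X**3 = (-23)**3 = -12167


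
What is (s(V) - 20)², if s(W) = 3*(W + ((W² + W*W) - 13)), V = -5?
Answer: 5776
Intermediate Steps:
s(W) = -39 + 3*W + 6*W² (s(W) = 3*(W + ((W² + W²) - 13)) = 3*(W + (2*W² - 13)) = 3*(W + (-13 + 2*W²)) = 3*(-13 + W + 2*W²) = -39 + 3*W + 6*W²)
(s(V) - 20)² = ((-39 + 3*(-5) + 6*(-5)²) - 20)² = ((-39 - 15 + 6*25) - 20)² = ((-39 - 15 + 150) - 20)² = (96 - 20)² = 76² = 5776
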